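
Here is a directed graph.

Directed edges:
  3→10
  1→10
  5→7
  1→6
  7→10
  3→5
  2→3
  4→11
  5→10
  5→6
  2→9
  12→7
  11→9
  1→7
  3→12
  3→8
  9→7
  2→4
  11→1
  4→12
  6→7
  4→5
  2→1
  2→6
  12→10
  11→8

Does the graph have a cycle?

No

DFS with white/gray/black marking, starting from 8:
8 gray
8 black
1 gray
  10 gray
  10 black
  6 gray
    7 gray
      7→10: 10 black — skip
    7 black
  6 black
  1→7: 7 black — skip
1 black
2 gray
  4 gray
    5 gray
      5→6: 6 black — skip
      5→7: 7 black — skip
      5→10: 10 black — skip
    5 black
    11 gray
      11→8: 8 black — skip
      11→1: 1 black — skip
      9 gray
        9→7: 7 black — skip
      9 black
    11 black
    12 gray
      12→7: 7 black — skip
      12→10: 10 black — skip
    12 black
  4 black
  2→1: 1 black — skip
  2→6: 6 black — skip
  2→9: 9 black — skip
  3 gray
    3→10: 10 black — skip
    3→12: 12 black — skip
    3→5: 5 black — skip
    3→8: 8 black — skip
  3 black
2 black
Every edge goes to a white or black vertex — no back edge, so the graph is acyclic.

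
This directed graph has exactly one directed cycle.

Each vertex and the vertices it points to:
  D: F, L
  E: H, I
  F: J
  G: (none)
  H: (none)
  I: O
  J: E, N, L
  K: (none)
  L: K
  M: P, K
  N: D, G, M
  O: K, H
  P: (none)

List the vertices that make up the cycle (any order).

D, F, J, N

DFS with gray/black marking from J:
J gray
  E gray
    H gray
    H black
    I gray
      O gray
        K gray
        K black
        O→H: H black — skip
      O black
    I black
  E black
  N gray
    D gray
      F gray
        F→J: J is gray → back edge
Back edge closes the cycle J → N → D → F → J; its vertices are {D, F, J, N}.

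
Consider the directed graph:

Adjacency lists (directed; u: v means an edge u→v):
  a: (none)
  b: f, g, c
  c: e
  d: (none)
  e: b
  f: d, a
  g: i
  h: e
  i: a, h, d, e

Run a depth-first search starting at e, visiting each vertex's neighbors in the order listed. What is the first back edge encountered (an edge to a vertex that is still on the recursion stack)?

DFS from e (visiting each vertex's neighbors in the order listed); mark gray on enter, black on exit:
e gray
  b gray
    f gray
      d gray
      d black
      a gray
      a black
    f black
    g gray
      i gray
        i→a: a black — skip
        h gray
          h→e: e is gray → back edge
First back edge: h → e.

h->e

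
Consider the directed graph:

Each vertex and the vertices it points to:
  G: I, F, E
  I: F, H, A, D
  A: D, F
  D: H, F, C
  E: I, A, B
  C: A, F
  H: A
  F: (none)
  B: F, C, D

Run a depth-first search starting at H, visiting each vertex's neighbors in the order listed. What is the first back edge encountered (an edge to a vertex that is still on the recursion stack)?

DFS from H (visiting each vertex's neighbors in the order listed); mark gray on enter, black on exit:
H gray
  A gray
    D gray
      D→H: H is gray → back edge
First back edge: D → H.

D->H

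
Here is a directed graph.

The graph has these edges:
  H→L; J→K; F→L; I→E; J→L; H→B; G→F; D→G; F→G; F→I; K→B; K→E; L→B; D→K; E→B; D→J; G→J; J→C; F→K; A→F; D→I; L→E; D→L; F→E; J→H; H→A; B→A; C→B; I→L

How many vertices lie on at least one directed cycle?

A vertex is on a directed cycle iff it belongs to a strongly connected component of size ≥ 2 (or has a self-loop).
The vertices on cycles are {A, B, C, E, F, G, H, I, J, K, L} — 11 in total.

11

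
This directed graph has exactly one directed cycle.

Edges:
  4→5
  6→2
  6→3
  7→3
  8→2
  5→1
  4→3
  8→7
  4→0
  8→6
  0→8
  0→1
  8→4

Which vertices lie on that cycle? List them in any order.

DFS with gray/black marking from 8:
8 gray
  4 gray
    3 gray
    3 black
    5 gray
      1 gray
      1 black
    5 black
    0 gray
      0→8: 8 is gray → back edge
Back edge closes the cycle 8 → 4 → 0 → 8; its vertices are {0, 4, 8}.

0, 4, 8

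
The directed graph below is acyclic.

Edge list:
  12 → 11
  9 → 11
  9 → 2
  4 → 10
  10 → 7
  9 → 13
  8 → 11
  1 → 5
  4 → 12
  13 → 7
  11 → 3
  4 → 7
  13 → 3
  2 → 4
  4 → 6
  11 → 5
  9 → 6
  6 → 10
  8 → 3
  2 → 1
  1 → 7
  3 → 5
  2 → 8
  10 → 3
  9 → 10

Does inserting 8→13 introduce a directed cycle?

Adding 8→13 creates a cycle iff 13 can already reach 8.
Explore from 13: no path reaches 8. The graph stays acyclic.

No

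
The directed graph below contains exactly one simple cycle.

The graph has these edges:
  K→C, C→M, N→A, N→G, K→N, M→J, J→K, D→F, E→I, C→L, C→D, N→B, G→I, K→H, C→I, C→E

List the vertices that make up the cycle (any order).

DFS with gray/black marking from K:
K gray
  N gray
    G gray
      I gray
      I black
    G black
    B gray
    B black
    A gray
    A black
  N black
  C gray
    L gray
    L black
    M gray
      J gray
        J→K: K is gray → back edge
Back edge closes the cycle K → C → M → J → K; its vertices are {C, J, K, M}.

C, J, K, M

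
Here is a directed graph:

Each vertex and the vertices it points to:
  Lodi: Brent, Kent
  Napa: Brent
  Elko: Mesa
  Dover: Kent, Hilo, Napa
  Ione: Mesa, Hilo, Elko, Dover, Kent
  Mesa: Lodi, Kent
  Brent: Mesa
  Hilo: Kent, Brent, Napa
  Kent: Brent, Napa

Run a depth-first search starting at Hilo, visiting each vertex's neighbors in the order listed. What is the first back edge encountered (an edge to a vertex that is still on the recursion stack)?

Lodi->Brent

DFS from Hilo (visiting each vertex's neighbors in the order listed); mark gray on enter, black on exit:
Hilo gray
  Kent gray
    Brent gray
      Mesa gray
        Lodi gray
          Lodi→Brent: Brent is gray → back edge
First back edge: Lodi → Brent.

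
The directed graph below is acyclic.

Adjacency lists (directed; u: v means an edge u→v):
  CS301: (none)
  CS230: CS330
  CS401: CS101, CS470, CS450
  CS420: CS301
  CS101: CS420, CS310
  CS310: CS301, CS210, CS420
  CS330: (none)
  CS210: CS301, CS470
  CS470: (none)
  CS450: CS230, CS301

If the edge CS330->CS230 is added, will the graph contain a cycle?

Adding CS330→CS230 creates a cycle iff CS230 can already reach CS330.
Path from CS230: CS230 → CS330.
So CS230 → … → CS330 → CS230 is a cycle.

Yes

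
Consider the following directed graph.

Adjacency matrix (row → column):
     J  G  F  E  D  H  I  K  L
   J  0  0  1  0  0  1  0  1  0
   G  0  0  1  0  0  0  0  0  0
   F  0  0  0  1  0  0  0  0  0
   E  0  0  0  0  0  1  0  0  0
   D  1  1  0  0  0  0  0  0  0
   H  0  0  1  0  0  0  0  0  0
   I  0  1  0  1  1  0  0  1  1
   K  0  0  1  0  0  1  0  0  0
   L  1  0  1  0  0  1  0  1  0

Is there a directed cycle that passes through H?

Yes

H is on a cycle iff H can reach itself via ≥1 edge.
H → F → E → H — yes.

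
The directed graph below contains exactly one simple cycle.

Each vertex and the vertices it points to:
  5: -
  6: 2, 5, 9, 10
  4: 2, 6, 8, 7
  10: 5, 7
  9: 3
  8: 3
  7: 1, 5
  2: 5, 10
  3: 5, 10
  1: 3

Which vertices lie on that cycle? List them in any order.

1, 3, 7, 10

DFS with gray/black marking from 7:
7 gray
  1 gray
    3 gray
      5 gray
      5 black
      10 gray
        10→5: 5 black — skip
        10→7: 7 is gray → back edge
Back edge closes the cycle 7 → 1 → 3 → 10 → 7; its vertices are {1, 3, 7, 10}.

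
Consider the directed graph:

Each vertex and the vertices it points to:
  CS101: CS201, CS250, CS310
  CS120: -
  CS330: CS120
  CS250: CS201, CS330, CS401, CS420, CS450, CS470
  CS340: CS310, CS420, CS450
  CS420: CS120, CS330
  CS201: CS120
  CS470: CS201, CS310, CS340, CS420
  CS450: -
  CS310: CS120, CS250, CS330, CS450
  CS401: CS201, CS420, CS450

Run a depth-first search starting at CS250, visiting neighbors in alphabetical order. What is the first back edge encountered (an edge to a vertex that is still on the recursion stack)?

CS310->CS250

DFS from CS250 (visiting neighbors in alphabetical order); mark gray on enter, black on exit:
CS250 gray
  CS201 gray
    CS120 gray
    CS120 black
  CS201 black
  CS330 gray
    CS330→CS120: CS120 black — skip
  CS330 black
  CS401 gray
    CS401→CS201: CS201 black — skip
    CS420 gray
      CS420→CS120: CS120 black — skip
      CS420→CS330: CS330 black — skip
    CS420 black
    CS450 gray
    CS450 black
  CS401 black
  CS250→CS420: CS420 black — skip
  CS250→CS450: CS450 black — skip
  CS470 gray
    CS470→CS201: CS201 black — skip
    CS310 gray
      CS310→CS120: CS120 black — skip
      CS310→CS250: CS250 is gray → back edge
First back edge: CS310 → CS250.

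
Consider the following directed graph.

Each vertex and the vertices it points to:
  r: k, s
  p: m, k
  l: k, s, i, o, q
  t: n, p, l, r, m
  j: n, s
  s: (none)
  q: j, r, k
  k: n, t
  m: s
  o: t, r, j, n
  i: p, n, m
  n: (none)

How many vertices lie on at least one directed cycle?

A vertex is on a directed cycle iff it belongs to a strongly connected component of size ≥ 2 (or has a self-loop).
The vertices on cycles are {i, k, l, o, p, q, r, t} — 8 in total.

8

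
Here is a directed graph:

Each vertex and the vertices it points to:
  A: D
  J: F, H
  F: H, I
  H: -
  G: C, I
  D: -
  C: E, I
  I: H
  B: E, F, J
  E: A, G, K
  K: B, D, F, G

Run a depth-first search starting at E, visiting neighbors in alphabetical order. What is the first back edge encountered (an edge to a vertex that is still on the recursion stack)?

DFS from E (visiting neighbors in alphabetical order); mark gray on enter, black on exit:
E gray
  A gray
    D gray
    D black
  A black
  G gray
    C gray
      C→E: E is gray → back edge
First back edge: C → E.

C->E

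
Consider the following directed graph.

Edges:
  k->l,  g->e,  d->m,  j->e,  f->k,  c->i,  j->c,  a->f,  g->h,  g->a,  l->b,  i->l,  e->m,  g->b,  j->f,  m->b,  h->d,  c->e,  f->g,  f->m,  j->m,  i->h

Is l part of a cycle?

No

l lies on a cycle iff there is a path from l back to itself.
Exploring from l, it never reaches itself; equivalently, its strongly connected component is a singleton.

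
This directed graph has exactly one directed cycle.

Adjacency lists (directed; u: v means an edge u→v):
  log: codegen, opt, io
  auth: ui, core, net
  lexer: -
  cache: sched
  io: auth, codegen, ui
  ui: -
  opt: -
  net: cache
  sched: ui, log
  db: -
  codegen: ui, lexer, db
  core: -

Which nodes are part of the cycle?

io, log, net, auth, cache, sched

DFS with gray/black marking from sched:
sched gray
  ui gray
  ui black
  log gray
    codegen gray
      codegen→ui: ui black — skip
      lexer gray
      lexer black
      db gray
      db black
    codegen black
    opt gray
    opt black
    io gray
      auth gray
        auth→ui: ui black — skip
        core gray
        core black
        net gray
          cache gray
            cache→sched: sched is gray → back edge
Back edge closes the cycle sched → log → io → auth → net → cache → sched; its vertices are {io, log, net, auth, cache, sched}.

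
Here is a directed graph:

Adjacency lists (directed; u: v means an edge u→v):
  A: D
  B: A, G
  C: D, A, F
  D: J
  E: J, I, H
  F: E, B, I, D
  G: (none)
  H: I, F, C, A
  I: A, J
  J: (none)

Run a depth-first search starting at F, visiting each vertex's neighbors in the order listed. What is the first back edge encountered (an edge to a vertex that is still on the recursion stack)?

DFS from F (visiting each vertex's neighbors in the order listed); mark gray on enter, black on exit:
F gray
  E gray
    J gray
    J black
    I gray
      A gray
        D gray
          D→J: J black — skip
        D black
      A black
      I→J: J black — skip
    I black
    H gray
      H→I: I black — skip
      H→F: F is gray → back edge
First back edge: H → F.

H->F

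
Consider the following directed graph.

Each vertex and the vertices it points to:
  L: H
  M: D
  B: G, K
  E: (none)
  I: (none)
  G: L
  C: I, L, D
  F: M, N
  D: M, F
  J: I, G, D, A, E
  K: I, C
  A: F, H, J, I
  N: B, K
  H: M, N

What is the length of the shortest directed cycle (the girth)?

2

For each vertex v, BFS finds the shortest path from v back to v.
The shortest such closed walk is A → J → A, length 2.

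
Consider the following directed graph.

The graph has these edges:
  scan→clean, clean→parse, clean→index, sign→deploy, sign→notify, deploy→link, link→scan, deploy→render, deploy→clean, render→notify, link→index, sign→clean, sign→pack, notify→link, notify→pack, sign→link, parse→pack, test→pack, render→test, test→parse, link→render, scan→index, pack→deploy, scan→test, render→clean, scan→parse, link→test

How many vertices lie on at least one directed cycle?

9

A vertex is on a directed cycle iff it belongs to a strongly connected component of size ≥ 2 (or has a self-loop).
The vertices on cycles are {link, pack, scan, test, clean, parse, deploy, notify, render} — 9 in total.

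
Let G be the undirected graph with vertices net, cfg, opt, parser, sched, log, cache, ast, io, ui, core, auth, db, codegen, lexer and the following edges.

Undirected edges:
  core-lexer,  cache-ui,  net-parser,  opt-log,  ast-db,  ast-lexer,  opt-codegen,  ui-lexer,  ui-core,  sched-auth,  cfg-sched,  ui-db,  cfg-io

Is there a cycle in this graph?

Yes

DFS, tracking each vertex's parent; an edge to a visited non-parent vertex closes a cycle.
Start from ui:
visit ui (parent –)
  visit db (parent ui)
    visit ast (parent db)
      ast–db: parent, skip
      visit lexer (parent ast)
        lexer–ui: ui visited and ≠ parent → cycle
Cycle: ui – db – ast – lexer – ui.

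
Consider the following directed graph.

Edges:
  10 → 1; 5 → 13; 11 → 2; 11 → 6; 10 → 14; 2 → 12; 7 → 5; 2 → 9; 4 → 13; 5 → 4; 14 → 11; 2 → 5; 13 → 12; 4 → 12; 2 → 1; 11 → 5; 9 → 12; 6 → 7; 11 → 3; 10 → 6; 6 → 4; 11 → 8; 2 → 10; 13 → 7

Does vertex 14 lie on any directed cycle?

14 is on a cycle iff 14 can reach itself via ≥1 edge.
14 → 11 → 2 → 10 → 14 — yes.

Yes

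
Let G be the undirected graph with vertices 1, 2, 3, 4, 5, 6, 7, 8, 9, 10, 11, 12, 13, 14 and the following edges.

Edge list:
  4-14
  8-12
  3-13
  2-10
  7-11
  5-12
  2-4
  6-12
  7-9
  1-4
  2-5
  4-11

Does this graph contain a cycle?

No

DFS, tracking each vertex's parent; an edge to a visited non-parent vertex closes a cycle.
Start from 4:
visit 4 (parent –)
  visit 11 (parent 4)
    visit 7 (parent 11)
      7–11: parent, skip
      visit 9 (parent 7)
        9–7: parent, skip
    11–4: parent, skip
  visit 1 (parent 4)
    1–4: parent, skip
  visit 14 (parent 4)
    14–4: parent, skip
  visit 2 (parent 4)
    visit 5 (parent 2)
      visit 12 (parent 5)
        12–5: parent, skip
        visit 6 (parent 12)
          6–12: parent, skip
        visit 8 (parent 12)
          8–12: parent, skip
      5–2: parent, skip
    2–4: parent, skip
    visit 10 (parent 2)
      10–2: parent, skip
visit 3 (parent –)
  visit 13 (parent 3)
    13–3: parent, skip
No non-parent visited neighbor found — the graph is a forest.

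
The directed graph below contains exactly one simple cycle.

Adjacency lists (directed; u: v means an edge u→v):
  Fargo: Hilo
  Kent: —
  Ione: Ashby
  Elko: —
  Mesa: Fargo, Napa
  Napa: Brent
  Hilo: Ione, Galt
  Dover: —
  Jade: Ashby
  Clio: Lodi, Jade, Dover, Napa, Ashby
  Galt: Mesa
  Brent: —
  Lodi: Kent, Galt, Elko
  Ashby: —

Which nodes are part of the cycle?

Galt, Hilo, Mesa, Fargo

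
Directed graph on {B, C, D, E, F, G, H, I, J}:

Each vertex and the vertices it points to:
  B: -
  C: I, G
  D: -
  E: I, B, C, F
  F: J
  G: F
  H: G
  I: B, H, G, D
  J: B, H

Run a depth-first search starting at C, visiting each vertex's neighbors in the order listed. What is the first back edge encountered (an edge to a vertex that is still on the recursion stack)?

J->H

DFS from C (visiting each vertex's neighbors in the order listed); mark gray on enter, black on exit:
C gray
  I gray
    B gray
    B black
    H gray
      G gray
        F gray
          J gray
            J→B: B black — skip
            J→H: H is gray → back edge
First back edge: J → H.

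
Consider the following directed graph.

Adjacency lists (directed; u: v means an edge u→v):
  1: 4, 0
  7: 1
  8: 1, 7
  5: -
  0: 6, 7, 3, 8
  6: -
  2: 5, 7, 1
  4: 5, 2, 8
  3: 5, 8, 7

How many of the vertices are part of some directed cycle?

7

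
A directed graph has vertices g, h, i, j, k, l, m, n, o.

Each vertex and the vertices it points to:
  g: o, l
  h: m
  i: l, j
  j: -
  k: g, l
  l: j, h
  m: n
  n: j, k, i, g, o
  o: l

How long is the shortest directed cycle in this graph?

5

For each vertex v, BFS finds the shortest path from v back to v.
The shortest such closed walk is h → m → n → o → l → h, length 5.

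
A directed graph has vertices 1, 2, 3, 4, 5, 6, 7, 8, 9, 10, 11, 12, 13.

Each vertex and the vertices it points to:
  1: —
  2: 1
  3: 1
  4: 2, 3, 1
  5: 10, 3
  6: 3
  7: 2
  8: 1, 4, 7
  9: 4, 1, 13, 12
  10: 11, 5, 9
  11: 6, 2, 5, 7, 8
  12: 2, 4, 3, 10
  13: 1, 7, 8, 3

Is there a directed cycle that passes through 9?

9 is on a cycle iff 9 can reach itself via ≥1 edge.
9 → 12 → 10 → 9 — yes.

Yes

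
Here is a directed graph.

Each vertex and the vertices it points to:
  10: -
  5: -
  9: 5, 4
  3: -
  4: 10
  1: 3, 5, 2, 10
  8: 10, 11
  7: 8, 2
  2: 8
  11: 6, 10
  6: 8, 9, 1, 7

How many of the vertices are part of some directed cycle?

6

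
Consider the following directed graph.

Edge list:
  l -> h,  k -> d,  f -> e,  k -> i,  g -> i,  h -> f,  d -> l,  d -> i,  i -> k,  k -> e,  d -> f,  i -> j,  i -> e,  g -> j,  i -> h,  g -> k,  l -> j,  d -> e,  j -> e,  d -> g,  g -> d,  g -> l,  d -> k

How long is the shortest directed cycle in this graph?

For each vertex v, BFS finds the shortest path from v back to v.
The shortest such closed walk is g → d → g, length 2.

2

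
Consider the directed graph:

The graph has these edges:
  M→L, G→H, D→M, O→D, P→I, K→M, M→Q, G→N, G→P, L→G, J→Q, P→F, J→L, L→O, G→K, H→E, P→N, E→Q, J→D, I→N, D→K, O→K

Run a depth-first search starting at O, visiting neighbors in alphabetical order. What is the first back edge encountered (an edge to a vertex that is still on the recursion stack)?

DFS from O (visiting neighbors in alphabetical order); mark gray on enter, black on exit:
O gray
  D gray
    K gray
      M gray
        L gray
          G gray
            H gray
              E gray
                Q gray
                Q black
              E black
            H black
            G→K: K is gray → back edge
First back edge: G → K.

G→K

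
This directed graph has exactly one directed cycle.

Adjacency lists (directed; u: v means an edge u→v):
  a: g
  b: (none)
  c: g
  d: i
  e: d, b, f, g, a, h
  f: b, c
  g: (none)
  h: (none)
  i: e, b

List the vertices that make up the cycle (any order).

d, e, i

DFS with gray/black marking from e:
e gray
  d gray
    i gray
      i→e: e is gray → back edge
Back edge closes the cycle e → d → i → e; its vertices are {d, e, i}.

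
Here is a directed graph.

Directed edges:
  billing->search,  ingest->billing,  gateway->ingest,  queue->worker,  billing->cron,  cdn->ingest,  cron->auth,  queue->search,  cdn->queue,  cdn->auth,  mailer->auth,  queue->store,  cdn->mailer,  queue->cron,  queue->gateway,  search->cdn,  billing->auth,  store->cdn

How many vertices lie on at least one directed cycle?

A vertex is on a directed cycle iff it belongs to a strongly connected component of size ≥ 2 (or has a self-loop).
The vertices on cycles are {cdn, queue, store, ingest, search, billing, gateway} — 7 in total.

7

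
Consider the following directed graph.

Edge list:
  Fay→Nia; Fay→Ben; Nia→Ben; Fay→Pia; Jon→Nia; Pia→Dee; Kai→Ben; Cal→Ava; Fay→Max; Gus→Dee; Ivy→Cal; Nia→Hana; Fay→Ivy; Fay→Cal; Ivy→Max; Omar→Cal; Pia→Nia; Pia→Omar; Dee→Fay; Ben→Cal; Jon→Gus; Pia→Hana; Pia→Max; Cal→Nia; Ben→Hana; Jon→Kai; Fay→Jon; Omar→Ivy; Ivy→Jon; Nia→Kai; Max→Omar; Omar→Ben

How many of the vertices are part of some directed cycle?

A vertex is on a directed cycle iff it belongs to a strongly connected component of size ≥ 2 (or has a self-loop).
The vertices on cycles are {Ben, Cal, Dee, Fay, Gus, Ivy, Jon, Kai, Max, Nia, Pia, Omar} — 12 in total.

12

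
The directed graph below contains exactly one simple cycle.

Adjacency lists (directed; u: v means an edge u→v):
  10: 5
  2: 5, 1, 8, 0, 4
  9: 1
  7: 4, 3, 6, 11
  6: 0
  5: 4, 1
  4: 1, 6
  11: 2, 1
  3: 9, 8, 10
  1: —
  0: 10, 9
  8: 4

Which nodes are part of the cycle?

0, 4, 5, 6, 10

DFS with gray/black marking from 6:
6 gray
  0 gray
    10 gray
      5 gray
        4 gray
          1 gray
          1 black
          4→6: 6 is gray → back edge
Back edge closes the cycle 6 → 0 → 10 → 5 → 4 → 6; its vertices are {0, 4, 5, 6, 10}.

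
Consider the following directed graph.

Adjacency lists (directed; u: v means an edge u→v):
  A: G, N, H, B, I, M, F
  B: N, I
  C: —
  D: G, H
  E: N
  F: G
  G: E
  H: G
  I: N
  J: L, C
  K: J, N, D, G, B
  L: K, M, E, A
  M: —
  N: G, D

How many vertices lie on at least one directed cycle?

8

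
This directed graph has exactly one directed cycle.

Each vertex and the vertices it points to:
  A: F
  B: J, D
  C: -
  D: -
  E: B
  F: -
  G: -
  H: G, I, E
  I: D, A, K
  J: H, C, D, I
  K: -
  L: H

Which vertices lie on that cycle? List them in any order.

DFS with gray/black marking from H:
H gray
  G gray
  G black
  I gray
    D gray
    D black
    A gray
      F gray
      F black
    A black
    K gray
    K black
  I black
  E gray
    B gray
      J gray
        J→H: H is gray → back edge
Back edge closes the cycle H → E → B → J → H; its vertices are {B, E, H, J}.

B, E, H, J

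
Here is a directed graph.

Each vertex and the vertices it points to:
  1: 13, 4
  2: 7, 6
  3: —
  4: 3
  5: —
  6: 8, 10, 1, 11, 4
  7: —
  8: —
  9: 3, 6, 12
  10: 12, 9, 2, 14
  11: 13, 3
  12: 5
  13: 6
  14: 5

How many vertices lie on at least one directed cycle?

7

A vertex is on a directed cycle iff it belongs to a strongly connected component of size ≥ 2 (or has a self-loop).
The vertices on cycles are {1, 2, 6, 9, 10, 11, 13} — 7 in total.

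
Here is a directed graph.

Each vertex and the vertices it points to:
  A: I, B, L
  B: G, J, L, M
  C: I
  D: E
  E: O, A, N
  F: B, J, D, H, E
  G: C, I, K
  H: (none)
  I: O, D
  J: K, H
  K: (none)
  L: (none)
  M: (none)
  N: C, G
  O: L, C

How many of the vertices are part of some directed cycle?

9

A vertex is on a directed cycle iff it belongs to a strongly connected component of size ≥ 2 (or has a self-loop).
The vertices on cycles are {A, B, C, D, E, G, I, N, O} — 9 in total.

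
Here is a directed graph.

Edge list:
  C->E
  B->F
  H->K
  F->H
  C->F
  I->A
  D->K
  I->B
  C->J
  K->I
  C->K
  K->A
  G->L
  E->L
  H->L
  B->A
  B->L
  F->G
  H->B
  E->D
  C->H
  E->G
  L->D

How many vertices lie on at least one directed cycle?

8

A vertex is on a directed cycle iff it belongs to a strongly connected component of size ≥ 2 (or has a self-loop).
The vertices on cycles are {B, D, F, G, H, I, K, L} — 8 in total.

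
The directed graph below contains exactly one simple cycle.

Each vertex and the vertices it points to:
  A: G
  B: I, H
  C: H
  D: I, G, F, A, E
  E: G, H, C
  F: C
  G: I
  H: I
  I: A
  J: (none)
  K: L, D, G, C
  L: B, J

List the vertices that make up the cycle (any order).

DFS with gray/black marking from A:
A gray
  G gray
    I gray
      I→A: A is gray → back edge
Back edge closes the cycle A → G → I → A; its vertices are {A, G, I}.

A, G, I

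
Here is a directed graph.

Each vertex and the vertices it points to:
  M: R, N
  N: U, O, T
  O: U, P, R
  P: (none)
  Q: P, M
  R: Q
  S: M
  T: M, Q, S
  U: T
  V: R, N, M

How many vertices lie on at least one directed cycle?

8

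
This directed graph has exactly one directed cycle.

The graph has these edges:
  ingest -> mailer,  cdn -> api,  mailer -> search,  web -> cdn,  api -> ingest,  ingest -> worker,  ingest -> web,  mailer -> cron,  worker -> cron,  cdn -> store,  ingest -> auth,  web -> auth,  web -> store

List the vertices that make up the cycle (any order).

DFS with gray/black marking from ingest:
ingest gray
  web gray
    auth gray
    auth black
    cdn gray
      api gray
        api→ingest: ingest is gray → back edge
Back edge closes the cycle ingest → web → cdn → api → ingest; its vertices are {api, cdn, web, ingest}.

api, cdn, web, ingest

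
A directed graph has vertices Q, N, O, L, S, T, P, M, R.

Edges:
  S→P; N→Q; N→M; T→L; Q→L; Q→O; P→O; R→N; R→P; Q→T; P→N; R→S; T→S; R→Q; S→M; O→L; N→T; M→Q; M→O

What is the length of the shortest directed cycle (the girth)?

4

For each vertex v, BFS finds the shortest path from v back to v.
The shortest such closed walk is P → N → T → S → P, length 4.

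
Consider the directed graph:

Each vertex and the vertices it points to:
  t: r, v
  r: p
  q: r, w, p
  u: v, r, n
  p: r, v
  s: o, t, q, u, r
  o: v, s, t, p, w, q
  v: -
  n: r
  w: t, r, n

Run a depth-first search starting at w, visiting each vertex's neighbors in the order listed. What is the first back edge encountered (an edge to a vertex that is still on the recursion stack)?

DFS from w (visiting each vertex's neighbors in the order listed); mark gray on enter, black on exit:
w gray
  t gray
    r gray
      p gray
        p→r: r is gray → back edge
First back edge: p → r.

p→r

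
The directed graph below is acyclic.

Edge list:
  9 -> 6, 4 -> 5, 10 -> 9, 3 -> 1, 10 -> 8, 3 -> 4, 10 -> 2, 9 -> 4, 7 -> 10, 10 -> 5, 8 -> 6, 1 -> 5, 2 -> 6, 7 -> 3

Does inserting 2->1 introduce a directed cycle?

No

Adding 2→1 creates a cycle iff 1 can already reach 2.
Explore from 1: no path reaches 2. The graph stays acyclic.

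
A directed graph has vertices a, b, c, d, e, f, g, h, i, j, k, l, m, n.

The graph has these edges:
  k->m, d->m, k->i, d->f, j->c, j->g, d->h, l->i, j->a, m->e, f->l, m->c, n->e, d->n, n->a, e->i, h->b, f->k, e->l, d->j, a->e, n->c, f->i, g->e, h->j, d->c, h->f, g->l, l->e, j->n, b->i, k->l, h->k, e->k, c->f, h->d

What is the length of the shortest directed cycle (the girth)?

2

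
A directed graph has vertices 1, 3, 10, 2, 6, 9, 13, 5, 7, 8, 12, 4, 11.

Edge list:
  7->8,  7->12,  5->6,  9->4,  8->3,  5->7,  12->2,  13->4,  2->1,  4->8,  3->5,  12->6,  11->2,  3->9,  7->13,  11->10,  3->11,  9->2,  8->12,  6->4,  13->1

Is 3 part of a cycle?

Yes

3 is on a cycle iff 3 can reach itself via ≥1 edge.
3 → 9 → 4 → 8 → 3 — yes.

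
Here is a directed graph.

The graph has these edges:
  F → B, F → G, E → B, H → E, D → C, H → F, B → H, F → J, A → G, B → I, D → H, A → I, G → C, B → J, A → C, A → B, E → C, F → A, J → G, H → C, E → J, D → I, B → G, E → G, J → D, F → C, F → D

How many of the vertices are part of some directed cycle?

A vertex is on a directed cycle iff it belongs to a strongly connected component of size ≥ 2 (or has a self-loop).
The vertices on cycles are {A, B, D, E, F, H, J} — 7 in total.

7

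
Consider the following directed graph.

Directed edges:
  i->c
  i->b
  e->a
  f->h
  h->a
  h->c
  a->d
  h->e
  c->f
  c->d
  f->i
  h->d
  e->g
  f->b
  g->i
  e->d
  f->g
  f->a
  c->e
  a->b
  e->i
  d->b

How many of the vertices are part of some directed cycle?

A vertex is on a directed cycle iff it belongs to a strongly connected component of size ≥ 2 (or has a self-loop).
The vertices on cycles are {c, e, f, g, h, i} — 6 in total.

6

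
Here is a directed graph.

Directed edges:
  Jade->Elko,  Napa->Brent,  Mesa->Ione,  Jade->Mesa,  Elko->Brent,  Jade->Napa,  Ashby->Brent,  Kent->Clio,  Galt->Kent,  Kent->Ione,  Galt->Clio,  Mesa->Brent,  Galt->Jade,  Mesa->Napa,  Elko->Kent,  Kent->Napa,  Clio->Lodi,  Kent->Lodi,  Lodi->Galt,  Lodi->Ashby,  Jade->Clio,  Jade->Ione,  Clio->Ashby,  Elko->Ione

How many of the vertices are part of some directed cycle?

A vertex is on a directed cycle iff it belongs to a strongly connected component of size ≥ 2 (or has a self-loop).
The vertices on cycles are {Clio, Elko, Galt, Jade, Kent, Lodi} — 6 in total.

6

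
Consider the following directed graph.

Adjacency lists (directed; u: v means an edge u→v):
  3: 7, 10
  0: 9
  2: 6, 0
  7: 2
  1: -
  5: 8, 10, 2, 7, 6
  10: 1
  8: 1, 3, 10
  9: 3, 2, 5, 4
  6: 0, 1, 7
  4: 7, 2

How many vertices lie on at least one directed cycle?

9

A vertex is on a directed cycle iff it belongs to a strongly connected component of size ≥ 2 (or has a self-loop).
The vertices on cycles are {0, 2, 3, 4, 5, 6, 7, 8, 9} — 9 in total.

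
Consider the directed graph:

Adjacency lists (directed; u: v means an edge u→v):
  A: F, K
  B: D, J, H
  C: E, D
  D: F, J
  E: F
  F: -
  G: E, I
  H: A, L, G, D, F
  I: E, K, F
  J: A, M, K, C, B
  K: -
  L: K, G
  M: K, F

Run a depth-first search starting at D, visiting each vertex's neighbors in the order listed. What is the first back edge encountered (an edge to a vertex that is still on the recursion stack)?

C→D

DFS from D (visiting each vertex's neighbors in the order listed); mark gray on enter, black on exit:
D gray
  F gray
  F black
  J gray
    A gray
      A→F: F black — skip
      K gray
      K black
    A black
    M gray
      M→K: K black — skip
      M→F: F black — skip
    M black
    J→K: K black — skip
    C gray
      E gray
        E→F: F black — skip
      E black
      C→D: D is gray → back edge
First back edge: C → D.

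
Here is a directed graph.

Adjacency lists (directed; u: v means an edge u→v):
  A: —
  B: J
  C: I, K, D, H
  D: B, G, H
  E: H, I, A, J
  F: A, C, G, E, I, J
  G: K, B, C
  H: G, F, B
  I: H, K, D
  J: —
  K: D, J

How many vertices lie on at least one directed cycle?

A vertex is on a directed cycle iff it belongs to a strongly connected component of size ≥ 2 (or has a self-loop).
The vertices on cycles are {C, D, E, F, G, H, I, K} — 8 in total.

8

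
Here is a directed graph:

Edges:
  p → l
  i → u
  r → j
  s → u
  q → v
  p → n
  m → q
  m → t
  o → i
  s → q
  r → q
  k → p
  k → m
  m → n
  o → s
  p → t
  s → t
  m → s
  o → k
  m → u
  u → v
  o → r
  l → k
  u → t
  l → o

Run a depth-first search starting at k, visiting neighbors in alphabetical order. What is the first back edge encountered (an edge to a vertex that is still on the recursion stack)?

DFS from k (visiting neighbors in alphabetical order); mark gray on enter, black on exit:
k gray
  m gray
    n gray
    n black
    q gray
      v gray
      v black
    q black
    s gray
      s→q: q black — skip
      t gray
      t black
      u gray
        u→t: t black — skip
        u→v: v black — skip
      u black
    s black
    m→t: t black — skip
    m→u: u black — skip
  m black
  p gray
    l gray
      l→k: k is gray → back edge
First back edge: l → k.

l→k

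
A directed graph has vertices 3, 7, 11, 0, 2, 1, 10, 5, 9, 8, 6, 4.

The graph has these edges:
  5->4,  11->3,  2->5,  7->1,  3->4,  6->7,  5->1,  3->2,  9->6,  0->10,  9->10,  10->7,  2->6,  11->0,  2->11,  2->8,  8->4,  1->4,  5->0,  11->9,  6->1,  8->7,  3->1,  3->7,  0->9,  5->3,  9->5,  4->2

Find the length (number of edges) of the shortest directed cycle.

For each vertex v, BFS finds the shortest path from v back to v.
The shortest such closed walk is 2 → 5 → 3 → 2, length 3.

3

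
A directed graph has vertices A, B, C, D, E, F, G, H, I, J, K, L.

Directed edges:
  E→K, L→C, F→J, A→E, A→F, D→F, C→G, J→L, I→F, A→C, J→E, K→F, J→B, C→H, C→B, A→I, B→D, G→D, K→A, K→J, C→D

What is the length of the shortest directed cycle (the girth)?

For each vertex v, BFS finds the shortest path from v back to v.
The shortest such closed walk is E → K → J → E, length 3.

3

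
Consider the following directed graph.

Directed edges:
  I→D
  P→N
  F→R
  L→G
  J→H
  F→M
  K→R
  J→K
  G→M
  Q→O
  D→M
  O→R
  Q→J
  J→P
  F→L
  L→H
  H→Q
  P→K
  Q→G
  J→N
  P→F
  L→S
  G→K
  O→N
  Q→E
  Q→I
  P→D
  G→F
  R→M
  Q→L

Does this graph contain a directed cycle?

DFS with white/gray/black marking, starting from G:
G gray
  K gray
    R gray
      M gray
      M black
    R black
  K black
  G→M: M black — skip
  F gray
    F→M: M black — skip
    L gray
      S gray
      S black
      H gray
        Q gray
          I gray
            D gray
              D→M: M black — skip
            D black
          I black
          Q→L: L is gray → back edge
Back edge found, so a cycle exists: L → H → Q → L.

Yes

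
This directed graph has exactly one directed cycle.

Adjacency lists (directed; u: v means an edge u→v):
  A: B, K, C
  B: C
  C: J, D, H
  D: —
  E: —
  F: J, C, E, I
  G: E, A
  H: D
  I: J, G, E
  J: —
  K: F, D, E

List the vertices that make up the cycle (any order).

DFS with gray/black marking from I:
I gray
  J gray
  J black
  G gray
    E gray
    E black
    A gray
      B gray
        C gray
          C→J: J black — skip
          D gray
          D black
          H gray
            H→D: D black — skip
          H black
        C black
      B black
      K gray
        F gray
          F→J: J black — skip
          F→C: C black — skip
          F→E: E black — skip
          F→I: I is gray → back edge
Back edge closes the cycle I → G → A → K → F → I; its vertices are {A, F, G, I, K}.

A, F, G, I, K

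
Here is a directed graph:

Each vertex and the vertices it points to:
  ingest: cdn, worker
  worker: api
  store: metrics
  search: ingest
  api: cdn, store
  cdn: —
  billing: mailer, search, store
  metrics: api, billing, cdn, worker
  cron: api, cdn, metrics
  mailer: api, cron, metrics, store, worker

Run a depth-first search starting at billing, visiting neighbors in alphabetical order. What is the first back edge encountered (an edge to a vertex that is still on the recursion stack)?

metrics->api

DFS from billing (visiting neighbors in alphabetical order); mark gray on enter, black on exit:
billing gray
  mailer gray
    api gray
      cdn gray
      cdn black
      store gray
        metrics gray
          metrics→api: api is gray → back edge
First back edge: metrics → api.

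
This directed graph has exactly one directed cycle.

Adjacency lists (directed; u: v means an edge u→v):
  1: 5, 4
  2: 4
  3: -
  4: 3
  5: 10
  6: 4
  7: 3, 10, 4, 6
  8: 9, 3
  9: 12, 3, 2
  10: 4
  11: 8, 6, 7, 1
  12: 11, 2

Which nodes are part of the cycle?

DFS with gray/black marking from 12:
12 gray
  11 gray
    8 gray
      9 gray
        9→12: 12 is gray → back edge
Back edge closes the cycle 12 → 11 → 8 → 9 → 12; its vertices are {8, 9, 11, 12}.

8, 9, 11, 12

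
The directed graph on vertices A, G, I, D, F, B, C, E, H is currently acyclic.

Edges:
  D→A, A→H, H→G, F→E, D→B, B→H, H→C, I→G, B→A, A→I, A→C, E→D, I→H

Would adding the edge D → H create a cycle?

Adding D→H creates a cycle iff H can already reach D.
Explore from H: no path reaches D. The graph stays acyclic.

No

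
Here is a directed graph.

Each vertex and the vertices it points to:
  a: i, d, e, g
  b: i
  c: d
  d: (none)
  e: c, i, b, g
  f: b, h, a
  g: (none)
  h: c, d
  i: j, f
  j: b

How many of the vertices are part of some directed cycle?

A vertex is on a directed cycle iff it belongs to a strongly connected component of size ≥ 2 (or has a self-loop).
The vertices on cycles are {a, b, e, f, i, j} — 6 in total.

6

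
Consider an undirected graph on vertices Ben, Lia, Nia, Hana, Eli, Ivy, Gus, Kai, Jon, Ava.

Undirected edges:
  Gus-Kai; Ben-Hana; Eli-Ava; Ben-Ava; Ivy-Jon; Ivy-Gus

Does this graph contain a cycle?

DFS, tracking each vertex's parent; an edge to a visited non-parent vertex closes a cycle.
Start from Eli:
visit Eli (parent –)
  visit Ava (parent Eli)
    visit Ben (parent Ava)
      visit Hana (parent Ben)
        Hana–Ben: parent, skip
      Ben–Ava: parent, skip
    Ava–Eli: parent, skip
visit Lia (parent –)
visit Nia (parent –)
visit Ivy (parent –)
  visit Gus (parent Ivy)
    Gus–Ivy: parent, skip
    visit Kai (parent Gus)
      Kai–Gus: parent, skip
  visit Jon (parent Ivy)
    Jon–Ivy: parent, skip
No non-parent visited neighbor found — the graph is a forest.

No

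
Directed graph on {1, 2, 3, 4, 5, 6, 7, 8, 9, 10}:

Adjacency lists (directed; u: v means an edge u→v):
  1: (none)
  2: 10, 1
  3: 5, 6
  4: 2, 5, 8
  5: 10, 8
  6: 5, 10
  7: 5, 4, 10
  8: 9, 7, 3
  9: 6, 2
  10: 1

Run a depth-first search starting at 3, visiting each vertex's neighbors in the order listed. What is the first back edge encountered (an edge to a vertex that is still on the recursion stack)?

6->5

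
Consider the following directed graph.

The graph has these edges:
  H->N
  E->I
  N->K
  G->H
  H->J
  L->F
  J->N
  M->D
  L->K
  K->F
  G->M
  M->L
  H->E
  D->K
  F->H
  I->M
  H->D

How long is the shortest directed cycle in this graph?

4

For each vertex v, BFS finds the shortest path from v back to v.
The shortest such closed walk is H → N → K → F → H, length 4.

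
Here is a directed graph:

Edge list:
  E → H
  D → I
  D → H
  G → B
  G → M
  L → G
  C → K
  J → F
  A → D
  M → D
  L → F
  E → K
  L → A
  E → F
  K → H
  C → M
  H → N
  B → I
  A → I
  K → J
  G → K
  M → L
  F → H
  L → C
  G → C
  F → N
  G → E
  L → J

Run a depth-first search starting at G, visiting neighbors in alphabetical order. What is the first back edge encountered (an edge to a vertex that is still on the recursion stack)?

DFS from G (visiting neighbors in alphabetical order); mark gray on enter, black on exit:
G gray
  B gray
    I gray
    I black
  B black
  C gray
    K gray
      H gray
        N gray
        N black
      H black
      J gray
        F gray
          F→H: H black — skip
          F→N: N black — skip
        F black
      J black
    K black
    M gray
      D gray
        D→H: H black — skip
        D→I: I black — skip
      D black
      L gray
        A gray
          A→D: D black — skip
          A→I: I black — skip
        A black
        L→C: C is gray → back edge
First back edge: L → C.

L->C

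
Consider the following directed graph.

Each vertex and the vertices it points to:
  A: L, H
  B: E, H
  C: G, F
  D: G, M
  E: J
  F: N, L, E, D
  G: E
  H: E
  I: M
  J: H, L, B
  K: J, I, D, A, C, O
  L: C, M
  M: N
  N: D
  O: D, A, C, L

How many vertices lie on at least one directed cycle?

A vertex is on a directed cycle iff it belongs to a strongly connected component of size ≥ 2 (or has a self-loop).
The vertices on cycles are {B, C, D, E, F, G, H, J, L, M, N} — 11 in total.

11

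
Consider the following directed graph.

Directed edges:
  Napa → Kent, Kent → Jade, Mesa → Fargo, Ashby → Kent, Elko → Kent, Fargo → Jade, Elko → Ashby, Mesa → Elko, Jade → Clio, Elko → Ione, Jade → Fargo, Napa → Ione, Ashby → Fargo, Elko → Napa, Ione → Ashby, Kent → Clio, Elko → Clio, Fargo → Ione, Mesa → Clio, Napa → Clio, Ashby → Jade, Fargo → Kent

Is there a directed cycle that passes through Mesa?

Mesa lies on a cycle iff there is a path from Mesa back to itself.
Exploring from Mesa, it never reaches itself; equivalently, its strongly connected component is a singleton.

No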